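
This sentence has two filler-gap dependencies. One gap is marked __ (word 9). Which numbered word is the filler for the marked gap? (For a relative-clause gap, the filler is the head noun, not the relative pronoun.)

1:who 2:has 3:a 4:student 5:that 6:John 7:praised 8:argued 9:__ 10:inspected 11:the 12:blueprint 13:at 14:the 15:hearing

1

The marked gap is the subject of "inspected".
Its filler is the fronted wh-phrase "who", at word 1.
(The other dependency links word 4 to a gap after word 7.)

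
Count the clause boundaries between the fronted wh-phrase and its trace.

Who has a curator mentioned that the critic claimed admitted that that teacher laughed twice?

2

"who" is extracted from the subject of "admitted".
Boundaries crossed, outermost first: [that], [Ø] — 2 in total.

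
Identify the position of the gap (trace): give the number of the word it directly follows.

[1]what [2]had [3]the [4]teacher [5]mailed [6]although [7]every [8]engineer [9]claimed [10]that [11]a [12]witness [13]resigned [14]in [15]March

5

The displaced element is "what" (word 1).
It functions as the direct object of "mailed", so the gap sits immediately after word 5 ("mailed").
Base order: The teacher had mailed what although every engineer claimed that a witness resigned in March.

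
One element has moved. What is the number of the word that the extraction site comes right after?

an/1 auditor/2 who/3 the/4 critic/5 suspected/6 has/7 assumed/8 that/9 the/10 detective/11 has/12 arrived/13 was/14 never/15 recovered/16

The displaced element is "an auditor" (word 2).
It is linked across 1 clause boundary (Ø).
It functions as the subject of "assumed", so the gap sits immediately after word 6 ("suspected").
Base order: The critic suspected that an auditor has assumed that the detective has arrived.

6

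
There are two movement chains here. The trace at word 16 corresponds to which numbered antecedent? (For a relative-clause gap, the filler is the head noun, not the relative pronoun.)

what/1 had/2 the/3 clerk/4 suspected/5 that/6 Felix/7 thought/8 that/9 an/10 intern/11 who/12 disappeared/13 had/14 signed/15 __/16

The marked gap is the direct object of "signed".
Its filler is the fronted wh-phrase "what", at word 1.
(The other dependency links word 11 to a gap after word 12.)

1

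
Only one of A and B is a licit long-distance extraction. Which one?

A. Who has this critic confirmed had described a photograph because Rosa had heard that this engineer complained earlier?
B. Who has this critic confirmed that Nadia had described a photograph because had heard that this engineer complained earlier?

In B, the wh-phrase is extracted from inside an adjunct island (introduced by "because"), which blocks movement.
In A, the extraction path crosses only that-complement boundaries, which are transparent.
So A is grammatical.

A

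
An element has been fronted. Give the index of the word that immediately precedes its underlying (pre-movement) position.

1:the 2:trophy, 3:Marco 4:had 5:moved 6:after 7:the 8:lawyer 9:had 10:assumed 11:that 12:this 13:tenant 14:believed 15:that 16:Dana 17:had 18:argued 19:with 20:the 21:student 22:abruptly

5

The displaced element is "the trophy" (word 2).
It functions as the direct object of "moved", so the gap sits immediately after word 5 ("moved").
Base order: Marco had moved the trophy after the lawyer had assumed that this tenant believed that Dana had argued with the student abruptly.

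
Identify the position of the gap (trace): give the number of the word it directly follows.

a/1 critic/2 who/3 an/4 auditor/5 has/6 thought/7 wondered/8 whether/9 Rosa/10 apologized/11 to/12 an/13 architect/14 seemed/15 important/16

The displaced element is "a critic" (word 2).
It is linked across 1 clause boundary (Ø).
It functions as the subject of "wondered", so the gap sits immediately after word 7 ("thought").
Base order: An auditor has thought a critic wondered whether Rosa apologized to an architect.

7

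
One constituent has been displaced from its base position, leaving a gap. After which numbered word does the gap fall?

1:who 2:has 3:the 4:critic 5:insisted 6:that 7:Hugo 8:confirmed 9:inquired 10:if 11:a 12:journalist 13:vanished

The displaced element is "who" (word 1).
It is linked across 2 clause boundaries (that → Ø).
It functions as the subject of "inquired", so the gap sits immediately after word 8 ("confirmed").
Base order: The critic has insisted that Hugo confirmed that who inquired if a journalist vanished.

8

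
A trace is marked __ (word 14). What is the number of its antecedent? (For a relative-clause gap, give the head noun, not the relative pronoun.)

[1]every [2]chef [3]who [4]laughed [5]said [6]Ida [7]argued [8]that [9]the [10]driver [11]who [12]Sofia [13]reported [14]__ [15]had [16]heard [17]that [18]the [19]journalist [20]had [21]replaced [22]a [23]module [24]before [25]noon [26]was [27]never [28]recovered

10

The gap at 14 is the subject of "heard", inside a relative clause.
The relative pronoun is "who" (word 11); it is bound by the head noun immediately before it.
Its filler is the head noun "driver", at word 10.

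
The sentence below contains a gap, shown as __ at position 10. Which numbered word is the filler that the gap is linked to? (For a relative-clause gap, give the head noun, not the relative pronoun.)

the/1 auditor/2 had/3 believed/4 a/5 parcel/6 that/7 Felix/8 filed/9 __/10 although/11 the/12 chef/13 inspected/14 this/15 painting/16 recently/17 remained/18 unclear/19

The gap at 10 is the object of "filed", inside a relative clause.
The relative pronoun is "that" (word 7); it is bound by the head noun immediately before it.
Its filler is the head noun "parcel", at word 6.

6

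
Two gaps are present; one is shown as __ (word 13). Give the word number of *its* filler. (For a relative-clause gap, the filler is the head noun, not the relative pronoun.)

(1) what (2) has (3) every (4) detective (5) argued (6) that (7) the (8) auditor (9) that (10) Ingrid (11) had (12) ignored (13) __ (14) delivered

8

The marked gap is inside the relative clause, the direct object of "ignored".
Its filler is the head noun "auditor" (via "that"), at word 8.
(The other dependency links word 1 to a gap after word 14.)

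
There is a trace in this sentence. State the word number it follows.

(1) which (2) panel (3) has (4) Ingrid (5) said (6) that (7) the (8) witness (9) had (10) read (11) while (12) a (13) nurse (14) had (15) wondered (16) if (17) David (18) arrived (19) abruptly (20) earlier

10

The displaced element is "which panel" (word 2).
It is linked across 1 clause boundary (that).
It functions as the direct object of "read", so the gap sits immediately after word 10 ("read").
Base order: Ingrid has said that the witness had read which panel while a nurse had wondered if David arrived abruptly earlier.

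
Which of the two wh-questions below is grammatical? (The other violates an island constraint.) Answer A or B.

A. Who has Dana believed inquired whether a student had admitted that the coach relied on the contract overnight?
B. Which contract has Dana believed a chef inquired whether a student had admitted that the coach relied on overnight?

In B, the wh-phrase is extracted from inside a wh-island (introduced by "whether"), which blocks movement.
In A, the extraction path crosses only that-complement boundaries, which are transparent.
So A is grammatical.

A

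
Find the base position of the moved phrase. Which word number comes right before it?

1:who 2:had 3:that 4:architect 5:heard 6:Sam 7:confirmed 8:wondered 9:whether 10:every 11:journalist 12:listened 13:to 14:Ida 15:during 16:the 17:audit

The displaced element is "who" (word 1).
It is linked across 2 clause boundaries (Ø → Ø).
It functions as the subject of "wondered", so the gap sits immediately after word 7 ("confirmed").
Base order: That architect had heard Sam confirmed who wondered whether every journalist listened to Ida during the audit.

7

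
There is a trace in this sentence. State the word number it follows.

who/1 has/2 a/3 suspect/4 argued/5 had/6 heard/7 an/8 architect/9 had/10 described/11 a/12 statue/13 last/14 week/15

The displaced element is "who" (word 1).
It is linked across 1 clause boundary (Ø).
It functions as the subject of "heard", so the gap sits immediately after word 5 ("argued").
Base order: A suspect has argued that who had heard an architect had described a statue last week.

5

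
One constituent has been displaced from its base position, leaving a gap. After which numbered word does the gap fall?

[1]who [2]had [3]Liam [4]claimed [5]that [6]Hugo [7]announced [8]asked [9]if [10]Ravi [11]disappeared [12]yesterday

7

The displaced element is "who" (word 1).
It is linked across 2 clause boundaries (that → Ø).
It functions as the subject of "asked", so the gap sits immediately after word 7 ("announced").
Base order: Liam had claimed that Hugo announced who asked if Ravi disappeared yesterday.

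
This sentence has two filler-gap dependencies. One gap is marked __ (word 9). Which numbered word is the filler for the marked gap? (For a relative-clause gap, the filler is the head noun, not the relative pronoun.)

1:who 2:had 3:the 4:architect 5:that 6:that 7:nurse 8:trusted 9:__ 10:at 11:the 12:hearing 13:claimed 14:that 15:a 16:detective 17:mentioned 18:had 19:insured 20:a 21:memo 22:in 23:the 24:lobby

4

The marked gap is inside the relative clause, the direct object of "trusted".
Its filler is the head noun "architect" (via "that"), at word 4.
(The other dependency links word 1 to a gap after word 17.)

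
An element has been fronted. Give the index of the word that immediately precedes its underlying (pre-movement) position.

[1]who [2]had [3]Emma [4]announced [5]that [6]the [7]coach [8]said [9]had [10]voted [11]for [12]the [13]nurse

The displaced element is "who" (word 1).
It is linked across 2 clause boundaries (that → Ø).
It functions as the subject of "voted", so the gap sits immediately after word 8 ("said").
Base order: Emma had announced that the coach said that who had voted for the nurse.

8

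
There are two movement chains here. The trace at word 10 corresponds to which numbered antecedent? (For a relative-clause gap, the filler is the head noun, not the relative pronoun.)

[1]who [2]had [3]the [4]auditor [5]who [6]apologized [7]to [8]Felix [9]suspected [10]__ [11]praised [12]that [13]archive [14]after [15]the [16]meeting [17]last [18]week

The marked gap is the subject of "praised".
Its filler is the fronted wh-phrase "who", at word 1.
(The other dependency links word 4 to a gap after word 5.)

1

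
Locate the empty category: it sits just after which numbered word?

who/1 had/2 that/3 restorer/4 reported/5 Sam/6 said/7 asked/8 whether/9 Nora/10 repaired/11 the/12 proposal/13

7

The displaced element is "who" (word 1).
It is linked across 2 clause boundaries (Ø → Ø).
It functions as the subject of "asked", so the gap sits immediately after word 7 ("said").
Base order: That restorer had reported Sam said that who asked whether Nora repaired the proposal.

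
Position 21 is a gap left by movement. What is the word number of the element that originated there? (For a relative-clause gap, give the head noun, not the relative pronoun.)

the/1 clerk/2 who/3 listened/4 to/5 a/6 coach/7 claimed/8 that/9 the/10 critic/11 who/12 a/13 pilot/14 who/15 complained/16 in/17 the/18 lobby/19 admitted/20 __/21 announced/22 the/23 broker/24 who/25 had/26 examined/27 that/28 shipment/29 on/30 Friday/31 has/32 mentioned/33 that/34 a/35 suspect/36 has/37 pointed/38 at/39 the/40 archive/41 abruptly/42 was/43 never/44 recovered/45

The gap at 21 is the subject of "announced", inside a relative clause.
The relative pronoun is "who" (word 12); it is bound by the head noun immediately before it.
Its filler is the head noun "critic", at word 11.

11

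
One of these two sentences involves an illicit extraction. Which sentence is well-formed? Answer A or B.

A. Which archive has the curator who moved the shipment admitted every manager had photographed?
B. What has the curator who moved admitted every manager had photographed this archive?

A

In B, the wh-phrase is extracted from inside a complex-NP island (relative clause) (introduced by "who"), which blocks movement.
In A, the extraction path crosses only that-complement boundaries, which are transparent.
So A is grammatical.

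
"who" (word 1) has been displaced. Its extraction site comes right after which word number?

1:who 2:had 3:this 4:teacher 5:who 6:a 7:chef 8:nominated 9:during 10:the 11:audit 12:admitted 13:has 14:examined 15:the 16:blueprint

The displaced element is "who" (word 1).
It is linked across 1 clause boundary (Ø).
It functions as the subject of "examined", so the gap sits immediately after word 12 ("admitted").
Base order: This teacher who a chef nominated during the audit had admitted that who has examined the blueprint.

12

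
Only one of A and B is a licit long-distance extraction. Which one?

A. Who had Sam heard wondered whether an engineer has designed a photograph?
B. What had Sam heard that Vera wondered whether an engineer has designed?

In B, the wh-phrase is extracted from inside a wh-island (introduced by "whether"), which blocks movement.
In A, the extraction path crosses only that-complement boundaries, which are transparent.
So A is grammatical.

A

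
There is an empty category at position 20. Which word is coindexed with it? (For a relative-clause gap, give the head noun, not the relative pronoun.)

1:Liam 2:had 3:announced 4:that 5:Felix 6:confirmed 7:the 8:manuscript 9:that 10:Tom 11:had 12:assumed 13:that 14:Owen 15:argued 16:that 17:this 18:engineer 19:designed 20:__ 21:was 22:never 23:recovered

8

The gap at 20 is the object of "designed", inside a relative clause.
The relative pronoun is "that" (word 9); it is bound by the head noun immediately before it.
Its filler is the head noun "manuscript", at word 8.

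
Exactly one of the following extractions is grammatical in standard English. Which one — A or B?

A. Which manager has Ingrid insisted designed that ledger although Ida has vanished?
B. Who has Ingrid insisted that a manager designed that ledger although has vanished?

A

In B, the wh-phrase is extracted from inside an adjunct island (introduced by "although"), which blocks movement.
In A, the extraction path crosses only that-complement boundaries, which are transparent.
So A is grammatical.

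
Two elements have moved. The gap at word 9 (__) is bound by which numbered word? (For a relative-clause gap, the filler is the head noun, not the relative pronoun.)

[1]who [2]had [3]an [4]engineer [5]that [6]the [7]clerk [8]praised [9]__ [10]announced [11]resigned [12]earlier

The marked gap is inside the relative clause, the direct object of "praised".
Its filler is the head noun "engineer" (via "that"), at word 4.
(The other dependency links word 1 to a gap after word 10.)

4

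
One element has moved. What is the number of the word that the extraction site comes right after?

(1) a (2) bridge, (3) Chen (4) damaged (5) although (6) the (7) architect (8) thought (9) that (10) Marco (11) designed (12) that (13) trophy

The displaced element is "a bridge" (word 2).
It functions as the direct object of "damaged", so the gap sits immediately after word 4 ("damaged").
Base order: Chen damaged a bridge although the architect thought that Marco designed that trophy.

4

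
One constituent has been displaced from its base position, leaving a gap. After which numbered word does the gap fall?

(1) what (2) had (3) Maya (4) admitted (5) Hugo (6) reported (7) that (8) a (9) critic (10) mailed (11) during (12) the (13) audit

The displaced element is "what" (word 1).
It is linked across 2 clause boundaries (Ø → that).
It functions as the direct object of "mailed", so the gap sits immediately after word 10 ("mailed").
Base order: Maya had admitted Hugo reported that a critic mailed what during the audit.

10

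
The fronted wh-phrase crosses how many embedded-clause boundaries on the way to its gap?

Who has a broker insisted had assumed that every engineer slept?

"who" is extracted from the subject of "assumed".
Boundaries crossed, outermost first: [Ø] — 1 in total.

1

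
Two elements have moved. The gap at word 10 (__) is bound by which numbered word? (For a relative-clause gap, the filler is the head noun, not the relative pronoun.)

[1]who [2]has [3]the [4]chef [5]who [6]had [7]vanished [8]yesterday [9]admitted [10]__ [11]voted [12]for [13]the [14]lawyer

1

The marked gap is the subject of "voted".
Its filler is the fronted wh-phrase "who", at word 1.
(The other dependency links word 4 to a gap after word 5.)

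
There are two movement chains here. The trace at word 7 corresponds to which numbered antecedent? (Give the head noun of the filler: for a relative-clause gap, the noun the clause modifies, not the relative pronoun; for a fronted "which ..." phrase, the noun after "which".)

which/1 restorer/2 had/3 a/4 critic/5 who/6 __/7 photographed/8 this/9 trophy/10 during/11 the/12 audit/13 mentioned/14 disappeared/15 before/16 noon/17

5

The marked gap is inside the relative clause, the subject of "photographed".
Its filler is the head noun "critic" (via "who"), at word 5.
(The other dependency links word 2 to a gap after word 14.)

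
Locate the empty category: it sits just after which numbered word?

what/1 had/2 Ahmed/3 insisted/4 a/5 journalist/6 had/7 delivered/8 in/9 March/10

8

The displaced element is "what" (word 1).
It is linked across 1 clause boundary (Ø).
It functions as the direct object of "delivered", so the gap sits immediately after word 8 ("delivered").
Base order: Ahmed had insisted a journalist had delivered what in March.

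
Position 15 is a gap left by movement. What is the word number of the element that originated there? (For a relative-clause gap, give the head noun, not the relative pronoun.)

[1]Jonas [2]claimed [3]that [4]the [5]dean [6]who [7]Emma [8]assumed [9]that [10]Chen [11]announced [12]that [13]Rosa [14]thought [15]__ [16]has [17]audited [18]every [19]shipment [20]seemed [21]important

The gap at 15 is the subject of "audited", inside a relative clause.
The relative pronoun is "who" (word 6); it is bound by the head noun immediately before it.
Its filler is the head noun "dean", at word 5.

5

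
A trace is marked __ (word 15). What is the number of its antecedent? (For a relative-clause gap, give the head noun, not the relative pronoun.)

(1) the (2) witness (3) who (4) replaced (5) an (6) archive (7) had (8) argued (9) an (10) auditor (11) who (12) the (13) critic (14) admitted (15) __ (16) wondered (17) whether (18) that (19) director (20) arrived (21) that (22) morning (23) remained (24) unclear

10

The gap at 15 is the subject of "wondered", inside a relative clause.
The relative pronoun is "who" (word 11); it is bound by the head noun immediately before it.
Its filler is the head noun "auditor", at word 10.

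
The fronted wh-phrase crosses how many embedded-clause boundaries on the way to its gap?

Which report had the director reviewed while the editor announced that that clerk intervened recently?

0

"which report" originates inside the matrix clause — no clause boundary is crossed.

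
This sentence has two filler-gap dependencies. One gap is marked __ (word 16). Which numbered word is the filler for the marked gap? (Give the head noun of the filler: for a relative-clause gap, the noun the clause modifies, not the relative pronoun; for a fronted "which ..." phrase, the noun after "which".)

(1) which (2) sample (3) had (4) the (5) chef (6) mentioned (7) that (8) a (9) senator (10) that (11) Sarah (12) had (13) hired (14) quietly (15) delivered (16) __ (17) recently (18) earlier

2

The marked gap is the direct object of "delivered".
Its filler is the fronted wh-phrase "which sample", at word 2.
(The other dependency links word 9 to a gap after word 13.)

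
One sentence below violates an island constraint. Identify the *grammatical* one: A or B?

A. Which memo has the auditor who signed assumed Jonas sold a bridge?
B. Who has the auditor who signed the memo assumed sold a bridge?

B

In A, the wh-phrase is extracted from inside a complex-NP island (relative clause) (introduced by "who"), which blocks movement.
In B, the extraction path crosses only that-complement boundaries, which are transparent.
So B is grammatical.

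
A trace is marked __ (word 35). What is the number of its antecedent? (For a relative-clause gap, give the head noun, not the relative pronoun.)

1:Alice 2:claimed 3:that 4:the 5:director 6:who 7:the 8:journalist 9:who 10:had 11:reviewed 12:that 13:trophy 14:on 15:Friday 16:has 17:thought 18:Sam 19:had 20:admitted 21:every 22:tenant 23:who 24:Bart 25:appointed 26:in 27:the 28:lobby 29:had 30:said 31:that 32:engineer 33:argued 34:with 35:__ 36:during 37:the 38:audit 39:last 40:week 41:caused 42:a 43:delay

The gap at 35 is the prepositional object of "argued", inside a relative clause.
The relative pronoun is "who" (word 6); it is bound by the head noun immediately before it.
Its filler is the head noun "director", at word 5.

5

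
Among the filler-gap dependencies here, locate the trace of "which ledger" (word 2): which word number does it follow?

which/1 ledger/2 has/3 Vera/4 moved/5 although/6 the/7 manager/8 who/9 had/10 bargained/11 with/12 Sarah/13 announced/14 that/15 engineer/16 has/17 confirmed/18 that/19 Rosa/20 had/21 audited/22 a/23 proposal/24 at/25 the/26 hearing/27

5

The displaced element is "which ledger" (word 2).
It functions as the direct object of "moved", so the gap sits immediately after word 5 ("moved").
Base order: Vera has moved which ledger although the manager who had bargained with Sarah announced that engineer has confirmed that Rosa had audited a proposal at the hearing.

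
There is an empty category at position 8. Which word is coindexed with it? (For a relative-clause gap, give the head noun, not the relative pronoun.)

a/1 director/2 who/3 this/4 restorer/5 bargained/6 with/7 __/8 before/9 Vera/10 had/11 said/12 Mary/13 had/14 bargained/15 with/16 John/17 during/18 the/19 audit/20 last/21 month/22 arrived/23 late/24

The gap at 8 is the prepositional object of "bargained", inside a relative clause.
The relative pronoun is "who" (word 3); it is bound by the head noun immediately before it.
Its filler is the head noun "director", at word 2.

2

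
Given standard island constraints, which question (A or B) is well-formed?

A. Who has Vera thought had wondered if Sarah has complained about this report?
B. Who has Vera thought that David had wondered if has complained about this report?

In B, the wh-phrase is extracted from inside a wh-island (introduced by "if"), which blocks movement.
In A, the extraction path crosses only that-complement boundaries, which are transparent.
So A is grammatical.

A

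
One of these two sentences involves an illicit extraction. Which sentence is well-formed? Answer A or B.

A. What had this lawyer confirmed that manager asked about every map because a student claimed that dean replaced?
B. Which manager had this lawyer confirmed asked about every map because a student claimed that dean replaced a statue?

B

In A, the wh-phrase is extracted from inside an adjunct island (introduced by "because"), which blocks movement.
In B, the extraction path crosses only that-complement boundaries, which are transparent.
So B is grammatical.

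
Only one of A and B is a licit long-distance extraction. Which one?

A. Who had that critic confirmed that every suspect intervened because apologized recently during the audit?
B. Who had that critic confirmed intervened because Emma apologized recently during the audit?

In A, the wh-phrase is extracted from inside an adjunct island (introduced by "because"), which blocks movement.
In B, the extraction path crosses only that-complement boundaries, which are transparent.
So B is grammatical.

B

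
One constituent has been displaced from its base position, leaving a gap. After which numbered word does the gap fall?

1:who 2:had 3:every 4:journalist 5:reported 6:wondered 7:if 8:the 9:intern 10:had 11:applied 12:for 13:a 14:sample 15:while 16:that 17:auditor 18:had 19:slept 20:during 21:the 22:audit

5

The displaced element is "who" (word 1).
It is linked across 1 clause boundary (Ø).
It functions as the subject of "wondered", so the gap sits immediately after word 5 ("reported").
Base order: Every journalist had reported that who wondered if the intern had applied for a sample while that auditor had slept during the audit.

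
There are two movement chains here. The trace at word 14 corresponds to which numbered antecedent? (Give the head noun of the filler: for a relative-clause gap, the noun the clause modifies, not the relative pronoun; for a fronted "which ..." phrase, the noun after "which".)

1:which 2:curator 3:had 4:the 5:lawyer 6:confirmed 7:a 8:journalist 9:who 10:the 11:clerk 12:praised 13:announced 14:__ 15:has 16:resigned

The marked gap is the subject of "resigned".
Its filler is the fronted wh-phrase "which curator", at word 2.
(The other dependency links word 8 to a gap after word 12.)

2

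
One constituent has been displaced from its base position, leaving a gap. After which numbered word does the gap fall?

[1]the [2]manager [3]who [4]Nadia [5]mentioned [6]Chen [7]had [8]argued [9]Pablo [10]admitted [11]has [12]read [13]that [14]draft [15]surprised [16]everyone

10

The displaced element is "the manager" (word 2).
It is linked across 3 clause boundaries (Ø → Ø → Ø).
It functions as the subject of "read", so the gap sits immediately after word 10 ("admitted").
Base order: Nadia mentioned Chen had argued Pablo admitted the manager has read that draft.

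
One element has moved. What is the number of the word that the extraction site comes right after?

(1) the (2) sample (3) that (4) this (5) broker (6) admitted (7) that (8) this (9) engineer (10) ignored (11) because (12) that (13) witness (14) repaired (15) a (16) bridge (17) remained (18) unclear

10

The displaced element is "the sample" (word 2).
It is linked across 1 clause boundary (that).
It functions as the direct object of "ignored", so the gap sits immediately after word 10 ("ignored").
Base order: This broker admitted that this engineer ignored the sample because that witness repaired a bridge.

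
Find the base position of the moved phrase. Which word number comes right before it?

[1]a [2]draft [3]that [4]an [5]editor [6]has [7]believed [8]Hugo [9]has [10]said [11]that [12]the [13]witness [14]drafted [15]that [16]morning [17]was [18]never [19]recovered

14

The displaced element is "a draft" (word 2).
It is linked across 2 clause boundaries (Ø → that).
It functions as the direct object of "drafted", so the gap sits immediately after word 14 ("drafted").
Base order: An editor has believed Hugo has said that the witness drafted a draft that morning.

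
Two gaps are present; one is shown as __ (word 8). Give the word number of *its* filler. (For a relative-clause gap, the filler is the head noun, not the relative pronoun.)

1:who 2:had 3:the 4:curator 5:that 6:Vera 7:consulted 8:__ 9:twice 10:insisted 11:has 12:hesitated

The marked gap is inside the relative clause, the direct object of "consulted".
Its filler is the head noun "curator" (via "that"), at word 4.
(The other dependency links word 1 to a gap after word 10.)

4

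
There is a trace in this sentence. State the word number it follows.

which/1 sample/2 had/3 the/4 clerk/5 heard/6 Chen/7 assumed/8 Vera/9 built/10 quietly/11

The displaced element is "which sample" (word 2).
It is linked across 2 clause boundaries (Ø → Ø).
It functions as the direct object of "built", so the gap sits immediately after word 10 ("built").
Base order: The clerk had heard Chen assumed Vera built which sample quietly.

10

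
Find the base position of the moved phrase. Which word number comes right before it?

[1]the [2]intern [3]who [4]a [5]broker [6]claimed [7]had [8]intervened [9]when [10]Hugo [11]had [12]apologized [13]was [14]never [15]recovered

6

The displaced element is "the intern" (word 2).
It is linked across 1 clause boundary (Ø).
It functions as the subject of "intervened", so the gap sits immediately after word 6 ("claimed").
Base order: A broker claimed that the intern had intervened when Hugo had apologized.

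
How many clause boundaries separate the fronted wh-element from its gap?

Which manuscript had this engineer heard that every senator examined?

1

"which manuscript" is extracted from the object of "examined".
Boundaries crossed, outermost first: [that] — 1 in total.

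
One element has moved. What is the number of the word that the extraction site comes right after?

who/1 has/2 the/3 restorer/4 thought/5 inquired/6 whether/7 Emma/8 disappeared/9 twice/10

The displaced element is "who" (word 1).
It is linked across 1 clause boundary (Ø).
It functions as the subject of "inquired", so the gap sits immediately after word 5 ("thought").
Base order: The restorer has thought who inquired whether Emma disappeared twice.

5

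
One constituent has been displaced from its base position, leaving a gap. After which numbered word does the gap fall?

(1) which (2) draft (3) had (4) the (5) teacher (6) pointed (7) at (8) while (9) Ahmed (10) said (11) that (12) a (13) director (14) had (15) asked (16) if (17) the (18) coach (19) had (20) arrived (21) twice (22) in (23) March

The displaced element is "which draft" (word 2).
It functions as the object of the preposition "at" of "pointed", so the gap sits immediately after word 7 ("at").
Base order: The teacher had pointed at which draft while Ahmed said that a director had asked if the coach had arrived twice in March.

7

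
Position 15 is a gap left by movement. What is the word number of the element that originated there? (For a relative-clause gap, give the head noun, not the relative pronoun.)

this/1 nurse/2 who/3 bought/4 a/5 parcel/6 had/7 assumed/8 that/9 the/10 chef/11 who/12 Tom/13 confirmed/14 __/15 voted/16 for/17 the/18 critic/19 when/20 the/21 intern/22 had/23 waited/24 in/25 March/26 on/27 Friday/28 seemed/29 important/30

11

The gap at 15 is the subject of "voted", inside a relative clause.
The relative pronoun is "who" (word 12); it is bound by the head noun immediately before it.
Its filler is the head noun "chef", at word 11.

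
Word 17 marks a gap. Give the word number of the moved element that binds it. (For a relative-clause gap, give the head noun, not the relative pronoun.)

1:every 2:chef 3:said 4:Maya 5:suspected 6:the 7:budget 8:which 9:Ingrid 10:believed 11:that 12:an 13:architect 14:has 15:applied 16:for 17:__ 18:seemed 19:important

The gap at 17 is the prepositional object of "applied", inside a relative clause.
The relative pronoun is "which" (word 8); it is bound by the head noun immediately before it.
Its filler is the head noun "budget", at word 7.

7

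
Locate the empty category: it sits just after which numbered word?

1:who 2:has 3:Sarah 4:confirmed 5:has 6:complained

The displaced element is "who" (word 1).
It is linked across 1 clause boundary (Ø).
It functions as the subject of "complained", so the gap sits immediately after word 4 ("confirmed").
Base order: Sarah has confirmed that who has complained.

4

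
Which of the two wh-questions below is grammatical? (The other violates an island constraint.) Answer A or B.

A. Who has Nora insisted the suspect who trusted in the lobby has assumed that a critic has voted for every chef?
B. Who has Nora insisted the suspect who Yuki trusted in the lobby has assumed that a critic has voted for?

B

In A, the wh-phrase is extracted from inside a complex-NP island (relative clause) (introduced by "who"), which blocks movement.
In B, the extraction path crosses only that-complement boundaries, which are transparent.
So B is grammatical.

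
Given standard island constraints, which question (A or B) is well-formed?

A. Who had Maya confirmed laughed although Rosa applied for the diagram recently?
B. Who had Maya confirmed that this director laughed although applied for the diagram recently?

In B, the wh-phrase is extracted from inside an adjunct island (introduced by "although"), which blocks movement.
In A, the extraction path crosses only that-complement boundaries, which are transparent.
So A is grammatical.

A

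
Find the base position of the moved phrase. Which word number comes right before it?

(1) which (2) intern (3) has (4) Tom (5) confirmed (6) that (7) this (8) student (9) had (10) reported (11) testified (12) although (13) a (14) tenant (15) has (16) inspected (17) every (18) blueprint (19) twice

10

The displaced element is "which intern" (word 2).
It is linked across 2 clause boundaries (that → Ø).
It functions as the subject of "testified", so the gap sits immediately after word 10 ("reported").
Base order: Tom has confirmed that this student had reported that which intern testified although a tenant has inspected every blueprint twice.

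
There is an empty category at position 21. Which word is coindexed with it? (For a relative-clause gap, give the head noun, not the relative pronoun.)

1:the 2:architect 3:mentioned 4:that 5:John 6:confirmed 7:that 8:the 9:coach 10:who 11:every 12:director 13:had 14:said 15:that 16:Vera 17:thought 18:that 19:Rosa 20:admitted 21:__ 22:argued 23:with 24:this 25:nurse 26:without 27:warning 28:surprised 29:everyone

The gap at 21 is the subject of "argued", inside a relative clause.
The relative pronoun is "who" (word 10); it is bound by the head noun immediately before it.
Its filler is the head noun "coach", at word 9.

9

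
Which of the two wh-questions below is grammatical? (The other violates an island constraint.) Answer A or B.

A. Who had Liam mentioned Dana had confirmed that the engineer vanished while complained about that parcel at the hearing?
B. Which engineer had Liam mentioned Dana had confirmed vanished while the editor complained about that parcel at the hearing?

In A, the wh-phrase is extracted from inside an adjunct island (introduced by "while"), which blocks movement.
In B, the extraction path crosses only that-complement boundaries, which are transparent.
So B is grammatical.

B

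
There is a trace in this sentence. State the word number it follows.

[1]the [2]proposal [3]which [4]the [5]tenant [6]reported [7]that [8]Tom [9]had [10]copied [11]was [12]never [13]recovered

10

The displaced element is "the proposal" (word 2).
It is linked across 1 clause boundary (that).
It functions as the direct object of "copied", so the gap sits immediately after word 10 ("copied").
Base order: The tenant reported that Tom had copied the proposal.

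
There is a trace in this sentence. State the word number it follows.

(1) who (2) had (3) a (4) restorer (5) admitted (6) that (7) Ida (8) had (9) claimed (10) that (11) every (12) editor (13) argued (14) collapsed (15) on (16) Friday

13

The displaced element is "who" (word 1).
It is linked across 3 clause boundaries (that → that → Ø).
It functions as the subject of "collapsed", so the gap sits immediately after word 13 ("argued").
Base order: A restorer had admitted that Ida had claimed that every editor argued that who collapsed on Friday.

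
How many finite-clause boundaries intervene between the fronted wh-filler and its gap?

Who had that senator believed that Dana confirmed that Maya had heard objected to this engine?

"who" is extracted from the subject of "objected".
Boundaries crossed, outermost first: [that], [that], [Ø] — 3 in total.

3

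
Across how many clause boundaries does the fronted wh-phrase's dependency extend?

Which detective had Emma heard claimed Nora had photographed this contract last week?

"which detective" is extracted from the subject of "claimed".
Boundaries crossed, outermost first: [Ø] — 1 in total.

1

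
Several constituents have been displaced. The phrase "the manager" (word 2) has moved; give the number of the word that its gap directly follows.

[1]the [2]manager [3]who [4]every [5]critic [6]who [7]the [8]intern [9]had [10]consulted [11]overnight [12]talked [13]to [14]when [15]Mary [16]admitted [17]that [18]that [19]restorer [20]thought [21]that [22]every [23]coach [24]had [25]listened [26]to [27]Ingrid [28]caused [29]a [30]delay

13

The displaced element is "the manager" (word 2).
It functions as the object of the preposition "to" of "talked", so the gap sits immediately after word 13 ("to").
Base order: Every critic who the intern had consulted overnight talked to the manager when Mary admitted that that restorer thought that every coach had listened to Ingrid.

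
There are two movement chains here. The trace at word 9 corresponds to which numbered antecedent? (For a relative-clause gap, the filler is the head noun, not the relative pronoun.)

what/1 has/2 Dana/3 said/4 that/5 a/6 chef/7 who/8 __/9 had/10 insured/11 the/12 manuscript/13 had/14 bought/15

The marked gap is inside the relative clause, the subject of "insured".
Its filler is the head noun "chef" (via "who"), at word 7.
(The other dependency links word 1 to a gap after word 15.)

7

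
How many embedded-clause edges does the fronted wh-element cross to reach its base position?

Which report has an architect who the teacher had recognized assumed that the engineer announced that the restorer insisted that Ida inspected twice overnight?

"which report" is extracted from the object of "inspected".
Boundaries crossed, outermost first: [that], [that], [that] — 3 in total.

3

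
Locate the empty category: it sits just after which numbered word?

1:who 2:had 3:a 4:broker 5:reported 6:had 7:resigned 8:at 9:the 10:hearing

5

The displaced element is "who" (word 1).
It is linked across 1 clause boundary (Ø).
It functions as the subject of "resigned", so the gap sits immediately after word 5 ("reported").
Base order: A broker had reported who had resigned at the hearing.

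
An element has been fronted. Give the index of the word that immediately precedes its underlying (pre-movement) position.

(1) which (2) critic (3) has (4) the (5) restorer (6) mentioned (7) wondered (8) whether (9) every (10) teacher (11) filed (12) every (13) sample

6

The displaced element is "which critic" (word 2).
It is linked across 1 clause boundary (Ø).
It functions as the subject of "wondered", so the gap sits immediately after word 6 ("mentioned").
Base order: The restorer has mentioned that which critic wondered whether every teacher filed every sample.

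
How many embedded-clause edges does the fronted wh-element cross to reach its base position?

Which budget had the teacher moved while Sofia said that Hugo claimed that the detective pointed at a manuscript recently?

0

"which budget" originates inside the matrix clause — no clause boundary is crossed.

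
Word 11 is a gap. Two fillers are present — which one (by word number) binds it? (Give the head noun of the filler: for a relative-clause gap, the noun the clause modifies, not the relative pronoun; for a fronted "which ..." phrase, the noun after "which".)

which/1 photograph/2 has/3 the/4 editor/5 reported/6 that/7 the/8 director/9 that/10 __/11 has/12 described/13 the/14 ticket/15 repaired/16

The marked gap is inside the relative clause, the subject of "described".
Its filler is the head noun "director" (via "that"), at word 9.
(The other dependency links word 2 to a gap after word 16.)

9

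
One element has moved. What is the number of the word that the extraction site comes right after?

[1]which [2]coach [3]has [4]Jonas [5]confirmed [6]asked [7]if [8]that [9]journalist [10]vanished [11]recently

5

The displaced element is "which coach" (word 2).
It is linked across 1 clause boundary (Ø).
It functions as the subject of "asked", so the gap sits immediately after word 5 ("confirmed").
Base order: Jonas has confirmed that which coach asked if that journalist vanished recently.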